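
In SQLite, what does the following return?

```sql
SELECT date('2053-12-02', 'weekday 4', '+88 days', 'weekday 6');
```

`weekday 4` advances to the next Thursday; 2053-12-02 is a Tuesday, so it moves forward to 2053-12-04.
Applying '+88 days' to 2053-12-04: counting 88 days forward gives 2054-03-02.
`weekday 6` advances to the next Saturday; 2054-03-02 is a Monday, so it moves forward to 2054-03-07.

2054-03-07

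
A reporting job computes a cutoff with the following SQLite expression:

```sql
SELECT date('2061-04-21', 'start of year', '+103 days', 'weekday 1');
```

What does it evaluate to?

`start of year` rewinds 2061-04-21 to 2061-01-01.
Applying '+103 days' to 2061-01-01: counting 103 days forward gives 2061-04-14.
`weekday 1` advances to the next Monday; 2061-04-14 is a Thursday, so it moves forward to 2061-04-18.

2061-04-18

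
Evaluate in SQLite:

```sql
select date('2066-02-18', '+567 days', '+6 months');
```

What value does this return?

Applying '+567 days' to 2066-02-18: counting 567 days forward gives 2067-09-08.
Adding +6 months to 2067-09-08 gives 2068-03-08.

2068-03-08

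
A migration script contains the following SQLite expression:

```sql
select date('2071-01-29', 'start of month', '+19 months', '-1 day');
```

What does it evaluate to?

`start of month` rewinds 2071-01-29 to 2071-01-01.
Adding +19 months to 2071-01-01 gives 2072-08-01.
Going back 1 day from 2072-08-01 reaches 2072-07-31 (last day of July, 31 days).

2072-07-31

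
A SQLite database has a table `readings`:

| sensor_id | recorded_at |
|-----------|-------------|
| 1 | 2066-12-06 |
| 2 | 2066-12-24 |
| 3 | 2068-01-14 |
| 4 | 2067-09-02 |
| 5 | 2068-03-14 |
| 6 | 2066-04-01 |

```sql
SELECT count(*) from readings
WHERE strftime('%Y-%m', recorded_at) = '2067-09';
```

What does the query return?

1

Rows with year-month 2067-09: 2067-09-02 → 1.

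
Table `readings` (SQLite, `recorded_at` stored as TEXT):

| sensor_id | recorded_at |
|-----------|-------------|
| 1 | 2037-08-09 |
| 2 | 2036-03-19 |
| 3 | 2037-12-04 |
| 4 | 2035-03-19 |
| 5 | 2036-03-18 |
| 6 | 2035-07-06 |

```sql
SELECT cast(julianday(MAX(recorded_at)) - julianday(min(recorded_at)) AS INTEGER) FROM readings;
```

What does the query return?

991

MIN = 2035-03-19, MAX = 2037-12-04.
12 days remain in March 2035 after the 19th (31 − 19).
Full months from April 2035 through November 2037 contribute their day counts.
Then 4 days into December 2037.
Total: 12 + 30 + 31 + 30 + 31 + 31 + 30 + 31 + 30 + 31 + 31 + 29 + 31 + 30 + 31 + 30 + 31 + 31 + 30 + 31 + 30 + 31 + 31 + 28 + 31 + 30 + 31 + 30 + 31 + 31 + 30 + 31 + 30 + 4 = 991.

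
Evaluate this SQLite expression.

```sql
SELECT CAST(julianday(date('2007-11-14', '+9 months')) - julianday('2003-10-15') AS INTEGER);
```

Adding +9 months to 2007-11-14 gives 2008-08-14.
16 days remain in October 2003 after the 15th (31 − 15).
Full months from November 2003 through July 2008 contribute their day counts.
Then 14 days into August 2008.
Total: 16 + 30 + 31 + 31 + 29 + 31 + 30 + 31 + 30 + 31 + 31 + 30 + 31 + 30 + 31 + 31 + 28 + 31 + 30 + 31 + 30 + 31 + 31 + 30 + 31 + 30 + 31 + 31 + 28 + 31 + 30 + 31 + 30 + 31 + 31 + 30 + 31 + 30 + 31 + 31 + 28 + 31 + 30 + 31 + 30 + 31 + 31 + 30 + 31 + 30 + 31 + 31 + 29 + 31 + 30 + 31 + 30 + 31 + 14 = 1765.

1765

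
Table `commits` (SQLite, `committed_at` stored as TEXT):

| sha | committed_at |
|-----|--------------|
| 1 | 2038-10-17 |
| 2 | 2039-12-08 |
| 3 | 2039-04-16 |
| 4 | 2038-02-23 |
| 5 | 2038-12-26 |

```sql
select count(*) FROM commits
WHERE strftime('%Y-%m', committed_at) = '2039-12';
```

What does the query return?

Rows with year-month 2039-12: 2039-12-08 → 1.

1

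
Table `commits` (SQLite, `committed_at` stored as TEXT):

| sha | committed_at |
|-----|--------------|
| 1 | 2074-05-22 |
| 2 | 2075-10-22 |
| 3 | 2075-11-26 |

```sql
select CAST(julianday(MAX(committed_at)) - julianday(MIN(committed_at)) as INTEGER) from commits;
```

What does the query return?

553

MIN = 2074-05-22, MAX = 2075-11-26.
9 days remain in May 2074 after the 22nd (31 − 22).
Full months from June 2074 through October 2075 contribute their day counts.
Then 26 days into November 2075.
Total: 9 + 30 + 31 + 31 + 30 + 31 + 30 + 31 + 31 + 28 + 31 + 30 + 31 + 30 + 31 + 31 + 30 + 31 + 26 = 553.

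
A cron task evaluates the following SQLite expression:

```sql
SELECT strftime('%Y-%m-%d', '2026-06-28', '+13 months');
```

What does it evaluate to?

First apply '+13 months': 2026-06-28 → 2027-07-28.
`%Y-%m-%d` extracts the ISO date: 2027-07-28.

2027-07-28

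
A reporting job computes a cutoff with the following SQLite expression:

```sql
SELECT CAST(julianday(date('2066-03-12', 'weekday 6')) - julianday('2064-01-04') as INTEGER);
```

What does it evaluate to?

`weekday 6` advances to the next Saturday; 2066-03-12 is a Friday, so it moves forward to 2066-03-13.
27 days remain in January 2064 after the 4th (31 − 4).
Full months from February 2064 through February 2066 contribute their day counts.
Then 13 days into March 2066.
Total: 27 + 29 + 31 + 30 + 31 + 30 + 31 + 31 + 30 + 31 + 30 + 31 + 31 + 28 + 31 + 30 + 31 + 30 + 31 + 31 + 30 + 31 + 30 + 31 + 31 + 28 + 13 = 799.

799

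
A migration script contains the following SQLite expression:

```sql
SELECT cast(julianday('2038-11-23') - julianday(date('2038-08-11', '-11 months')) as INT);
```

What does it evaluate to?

Adding -11 months to 2038-08-11 gives 2037-09-11.
19 days remain in September 2037 after the 11th (30 − 11).
Full months from October 2037 through October 2038 contribute their day counts.
Then 23 days into November 2038.
Total: 19 + 31 + 30 + 31 + 31 + 28 + 31 + 30 + 31 + 30 + 31 + 31 + 30 + 31 + 23 = 438.

438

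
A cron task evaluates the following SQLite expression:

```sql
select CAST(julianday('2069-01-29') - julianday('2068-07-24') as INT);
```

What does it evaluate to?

7 days remain in July 2068 after the 24th (31 − 24).
August 2068: 31 days.
September 2068: 30 days.
October 2068: 31 days.
November 2068: 30 days.
December 2068: 31 days.
Then 29 days into January 2069.
Total: 7 + 31 + 30 + 31 + 30 + 31 + 29 = 189.

189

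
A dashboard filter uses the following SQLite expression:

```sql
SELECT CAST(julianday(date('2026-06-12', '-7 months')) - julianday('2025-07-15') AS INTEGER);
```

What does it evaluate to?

120

Adding -7 months to 2026-06-12 gives 2025-11-12.
16 days remain in July 2025 after the 15th (31 − 15).
August 2025: 31 days.
September 2025: 30 days.
October 2025: 31 days.
Then 12 days into November 2025.
Total: 16 + 31 + 30 + 31 + 12 = 120.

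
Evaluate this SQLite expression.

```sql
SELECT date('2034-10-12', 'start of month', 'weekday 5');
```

2034-10-06

`start of month` rewinds 2034-10-12 to 2034-10-01.
`weekday 5` advances to the next Friday; 2034-10-01 is a Sunday, so it moves forward to 2034-10-06.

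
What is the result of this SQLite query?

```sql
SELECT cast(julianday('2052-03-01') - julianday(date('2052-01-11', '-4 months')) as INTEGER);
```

172

Adding -4 months to 2052-01-11 gives 2051-09-11.
19 days remain in September 2051 after the 11th (30 − 11).
October 2051: 31 days.
November 2051: 30 days.
December 2051: 31 days.
January 2052: 31 days.
February 2052: 29 days (leap year).
Then 1 day into March 2052.
Total: 19 + 31 + 30 + 31 + 31 + 29 + 1 = 172.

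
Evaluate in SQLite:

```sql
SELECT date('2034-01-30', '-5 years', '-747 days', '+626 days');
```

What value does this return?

2028-10-01

Adding -5 years to 2034-01-30 gives 2029-01-30.
Applying '-747 days' to 2029-01-30: counting 747 days back gives 2027-01-14.
Applying '+626 days' to 2027-01-14: counting 626 days forward gives 2028-10-01.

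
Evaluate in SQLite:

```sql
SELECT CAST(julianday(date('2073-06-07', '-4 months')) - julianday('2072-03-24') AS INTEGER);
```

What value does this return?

320

Adding -4 months to 2073-06-07 gives 2073-02-07.
7 days remain in March 2072 after the 24th (31 − 24).
Full months from April 2072 through January 2073 contribute their day counts.
Then 7 days into February 2073.
Total: 7 + 30 + 31 + 30 + 31 + 31 + 30 + 31 + 30 + 31 + 31 + 7 = 320.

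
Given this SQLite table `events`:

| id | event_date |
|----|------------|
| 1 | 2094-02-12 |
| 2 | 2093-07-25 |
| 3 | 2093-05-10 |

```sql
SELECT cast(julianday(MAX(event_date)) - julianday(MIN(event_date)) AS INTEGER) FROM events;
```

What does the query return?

278

MIN = 2093-05-10, MAX = 2094-02-12.
21 days remain in May 2093 after the 10th (31 − 10).
Full months from June 2093 through January 2094 contribute their day counts.
Then 12 days into February 2094.
Total: 21 + 30 + 31 + 31 + 30 + 31 + 30 + 31 + 31 + 12 = 278.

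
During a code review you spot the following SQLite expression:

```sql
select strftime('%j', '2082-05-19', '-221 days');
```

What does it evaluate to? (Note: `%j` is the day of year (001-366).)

First apply '-221 days': 2082-05-19 → 2081-10-10.
Day-of-year for 2081-10-10: days since 2081-01-01 inclusive = 283, zero-padded to 283.

283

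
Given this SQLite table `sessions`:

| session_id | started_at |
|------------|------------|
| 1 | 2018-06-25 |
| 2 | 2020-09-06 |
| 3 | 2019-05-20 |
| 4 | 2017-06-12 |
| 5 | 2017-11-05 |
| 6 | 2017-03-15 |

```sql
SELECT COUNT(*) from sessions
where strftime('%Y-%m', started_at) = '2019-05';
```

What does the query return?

1

Rows with year-month 2019-05: 2019-05-20 → 1.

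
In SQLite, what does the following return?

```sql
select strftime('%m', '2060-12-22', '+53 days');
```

02

First apply '+53 days': 2060-12-22 → 2061-02-13.
`%m` extracts the 2-digit month (01-12): 02.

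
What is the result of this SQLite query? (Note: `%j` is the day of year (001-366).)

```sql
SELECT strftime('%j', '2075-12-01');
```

Day-of-year for 2075-12-01: days since 2075-01-01 inclusive = 335, zero-padded to 335.

335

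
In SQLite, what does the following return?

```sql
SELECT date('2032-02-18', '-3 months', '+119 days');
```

Adding -3 months to 2032-02-18 gives 2031-11-18.
Applying '+119 days' to 2031-11-18: counting 119 days forward gives 2032-03-16.

2032-03-16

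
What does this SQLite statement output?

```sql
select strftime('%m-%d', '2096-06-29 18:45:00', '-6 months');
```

First apply '-6 months': 2096-06-29 18:45:00 → 2095-12-29 18:45:00.
`%m-%d` extracts the month-day: 12-29.

12-29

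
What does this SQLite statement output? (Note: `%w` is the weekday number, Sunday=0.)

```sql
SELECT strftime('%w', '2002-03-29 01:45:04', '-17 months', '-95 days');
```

3

First apply '-17 months', '-95 days': 2002-03-29 01:45:04 → 2000-07-26 01:45:04.
2000-07-26 is a Wednesday; with Sunday=0 that is 3.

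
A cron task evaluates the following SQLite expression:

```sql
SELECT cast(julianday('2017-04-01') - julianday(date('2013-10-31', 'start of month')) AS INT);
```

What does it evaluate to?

`start of month` rewinds 2013-10-31 to 2013-10-01.
30 days remain in October 2013 after the 1st (31 − 1).
Full months from November 2013 through March 2017 contribute their day counts.
Then 1 day into April 2017.
Total: 30 + 30 + 31 + 31 + 28 + 31 + 30 + 31 + 30 + 31 + 31 + 30 + 31 + 30 + 31 + 31 + 28 + 31 + 30 + 31 + 30 + 31 + 31 + 30 + 31 + 30 + 31 + 31 + 29 + 31 + 30 + 31 + 30 + 31 + 31 + 30 + 31 + 30 + 31 + 31 + 28 + 31 + 1 = 1278.

1278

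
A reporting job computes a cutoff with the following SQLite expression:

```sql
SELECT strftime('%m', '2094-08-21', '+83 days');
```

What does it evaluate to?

First apply '+83 days': 2094-08-21 → 2094-11-12.
`%m` extracts the 2-digit month (01-12): 11.

11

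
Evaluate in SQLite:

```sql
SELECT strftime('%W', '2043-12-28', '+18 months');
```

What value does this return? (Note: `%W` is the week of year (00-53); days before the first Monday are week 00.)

First apply '+18 months': 2043-12-28 → 2045-06-28.
2045-06-28 is a Wednesday. SQLite's %W counts Mondays since the year started; the result is 26.

26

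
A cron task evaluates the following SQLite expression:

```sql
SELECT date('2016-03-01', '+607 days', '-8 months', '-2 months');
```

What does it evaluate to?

2017-01-01

Applying '+607 days' to 2016-03-01: counting 607 days forward gives 2017-10-29.
Adding -8 months to 2017-10-29 targets 2017-02-29. February 2017 has only 28 days, so SQLite normalizes the 1-day overflow forward to 2017-03-01.
Adding -2 months to 2017-03-01 gives 2017-01-01.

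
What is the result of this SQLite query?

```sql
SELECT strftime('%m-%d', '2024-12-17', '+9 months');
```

First apply '+9 months': 2024-12-17 → 2025-09-17.
`%m-%d` extracts the month-day: 09-17.

09-17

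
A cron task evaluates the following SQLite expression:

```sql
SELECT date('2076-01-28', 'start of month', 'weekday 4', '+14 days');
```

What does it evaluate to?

2076-01-16

`start of month` rewinds 2076-01-28 to 2076-01-01.
`weekday 4` advances to the next Thursday; 2076-01-01 is a Wednesday, so it moves forward to 2076-01-02.
Advancing 14 more days within January lands on 2076-01-16.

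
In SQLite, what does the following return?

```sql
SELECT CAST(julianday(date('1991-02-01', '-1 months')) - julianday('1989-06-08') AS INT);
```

Adding -1 month to 1991-02-01 gives 1991-01-01.
22 days remain in June 1989 after the 8th (30 − 8).
Full months from July 1989 through December 1990 contribute their day counts.
Then 1 day into January 1991.
Total: 22 + 31 + 31 + 30 + 31 + 30 + 31 + 31 + 28 + 31 + 30 + 31 + 30 + 31 + 31 + 30 + 31 + 30 + 31 + 1 = 572.

572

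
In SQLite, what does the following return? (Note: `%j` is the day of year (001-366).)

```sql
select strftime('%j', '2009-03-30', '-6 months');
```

274

First apply '-6 months': 2009-03-30 → 2008-09-30.
Day-of-year for 2008-09-30: days since 2008-01-01 inclusive = 274, zero-padded to 274.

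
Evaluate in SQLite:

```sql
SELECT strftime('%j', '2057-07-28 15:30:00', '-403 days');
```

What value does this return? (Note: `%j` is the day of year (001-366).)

First apply '-403 days': 2057-07-28 15:30:00 → 2056-06-20 15:30:00.
Day-of-year for 2056-06-20: days since 2056-01-01 inclusive = 172, zero-padded to 172.

172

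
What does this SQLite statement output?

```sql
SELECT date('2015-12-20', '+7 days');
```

Advancing 7 more days within December lands on 2015-12-27.

2015-12-27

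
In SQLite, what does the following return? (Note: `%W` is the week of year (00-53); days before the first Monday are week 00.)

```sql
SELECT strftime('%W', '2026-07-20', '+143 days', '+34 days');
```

02

First apply '+143 days', '+34 days': 2026-07-20 → 2027-01-13.
2027-01-13 is a Wednesday. SQLite's %W counts Mondays since the year started; the result is 02.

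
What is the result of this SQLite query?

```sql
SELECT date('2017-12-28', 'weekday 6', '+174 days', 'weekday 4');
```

2018-06-28

`weekday 6` advances to the next Saturday; 2017-12-28 is a Thursday, so it moves forward to 2017-12-30.
Applying '+174 days' to 2017-12-30: counting 174 days forward gives 2018-06-22.
`weekday 4` advances to the next Thursday; 2018-06-22 is a Friday, so it moves forward to 2018-06-28.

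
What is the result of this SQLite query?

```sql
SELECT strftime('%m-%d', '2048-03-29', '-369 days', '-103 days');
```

12-13

First apply '-369 days', '-103 days': 2048-03-29 → 2046-12-13.
`%m-%d` extracts the month-day: 12-13.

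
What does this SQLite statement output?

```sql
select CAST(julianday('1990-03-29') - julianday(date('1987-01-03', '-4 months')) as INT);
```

1303

Adding -4 months to 1987-01-03 gives 1986-09-03.
27 days remain in September 1986 after the 3rd (30 − 3).
Full months from October 1986 through February 1990 contribute their day counts.
Then 29 days into March 1990.
Total: 27 + 31 + 30 + 31 + 31 + 28 + 31 + 30 + 31 + 30 + 31 + 31 + 30 + 31 + 30 + 31 + 31 + 29 + 31 + 30 + 31 + 30 + 31 + 31 + 30 + 31 + 30 + 31 + 31 + 28 + 31 + 30 + 31 + 30 + 31 + 31 + 30 + 31 + 30 + 31 + 31 + 28 + 29 = 1303.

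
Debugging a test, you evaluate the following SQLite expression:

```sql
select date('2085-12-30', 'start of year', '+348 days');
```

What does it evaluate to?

2085-12-15

`start of year` rewinds 2085-12-30 to 2085-01-01.
Applying '+348 days' to 2085-01-01: counting 348 days forward gives 2085-12-15.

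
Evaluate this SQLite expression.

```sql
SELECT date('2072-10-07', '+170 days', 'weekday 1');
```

Applying '+170 days' to 2072-10-07: counting 170 days forward gives 2073-03-26.
`weekday 1` advances to the next Monday; 2073-03-26 is a Sunday, so it moves forward to 2073-03-27.

2073-03-27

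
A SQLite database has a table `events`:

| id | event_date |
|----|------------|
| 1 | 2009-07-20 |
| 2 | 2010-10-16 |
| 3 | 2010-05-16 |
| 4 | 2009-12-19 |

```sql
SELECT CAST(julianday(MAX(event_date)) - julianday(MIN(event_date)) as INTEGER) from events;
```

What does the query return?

MIN = 2009-07-20, MAX = 2010-10-16.
11 days remain in July 2009 after the 20th (31 − 20).
Full months from August 2009 through September 2010 contribute their day counts.
Then 16 days into October 2010.
Total: 11 + 31 + 30 + 31 + 30 + 31 + 31 + 28 + 31 + 30 + 31 + 30 + 31 + 31 + 30 + 16 = 453.

453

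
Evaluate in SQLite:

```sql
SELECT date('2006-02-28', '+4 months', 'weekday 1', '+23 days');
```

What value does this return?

2006-07-26

Adding +4 months to 2006-02-28 gives 2006-06-28.
`weekday 1` advances to the next Monday; 2006-06-28 is a Wednesday, so it moves forward to 2006-07-03.
Advancing 23 more days within July lands on 2006-07-26.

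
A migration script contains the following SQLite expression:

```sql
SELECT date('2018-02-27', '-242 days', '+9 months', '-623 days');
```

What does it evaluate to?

Applying '-242 days' to 2018-02-27: counting 242 days back gives 2017-06-30.
Adding +9 months to 2017-06-30 gives 2018-03-30.
Applying '-623 days' to 2018-03-30: counting 623 days back gives 2016-07-15.

2016-07-15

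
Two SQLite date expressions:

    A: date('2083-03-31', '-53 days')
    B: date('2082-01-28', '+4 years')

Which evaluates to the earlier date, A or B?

A = 2083-02-06.
B = 2086-01-28.
A is earlier.

A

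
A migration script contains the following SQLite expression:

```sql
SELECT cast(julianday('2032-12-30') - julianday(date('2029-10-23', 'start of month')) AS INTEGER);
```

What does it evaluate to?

`start of month` rewinds 2029-10-23 to 2029-10-01.
30 days remain in October 2029 after the 1st (31 − 1).
Full months from November 2029 through November 2032 contribute their day counts.
Then 30 days into December 2032.
Total: 30 + 30 + 31 + 31 + 28 + 31 + 30 + 31 + 30 + 31 + 31 + 30 + 31 + 30 + 31 + 31 + 28 + 31 + 30 + 31 + 30 + 31 + 31 + 30 + 31 + 30 + 31 + 31 + 29 + 31 + 30 + 31 + 30 + 31 + 31 + 30 + 31 + 30 + 30 = 1186.

1186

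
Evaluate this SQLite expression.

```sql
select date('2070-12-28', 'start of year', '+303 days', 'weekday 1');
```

2070-11-03

`start of year` rewinds 2070-12-28 to 2070-01-01.
Applying '+303 days' to 2070-01-01: counting 303 days forward gives 2070-10-31.
`weekday 1` advances to the next Monday; 2070-10-31 is a Friday, so it moves forward to 2070-11-03.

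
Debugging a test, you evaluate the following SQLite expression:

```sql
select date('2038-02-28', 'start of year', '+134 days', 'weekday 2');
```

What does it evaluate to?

`start of year` rewinds 2038-02-28 to 2038-01-01.
Applying '+134 days' to 2038-01-01: counting 134 days forward gives 2038-05-15.
`weekday 2` advances to the next Tuesday; 2038-05-15 is a Saturday, so it moves forward to 2038-05-18.

2038-05-18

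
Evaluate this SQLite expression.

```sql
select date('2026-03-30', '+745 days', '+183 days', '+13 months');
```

Applying '+745 days' to 2026-03-30: counting 745 days forward gives 2028-04-13.
Applying '+183 days' to 2028-04-13: counting 183 days forward gives 2028-10-13.
Adding +13 months to 2028-10-13 gives 2029-11-13.

2029-11-13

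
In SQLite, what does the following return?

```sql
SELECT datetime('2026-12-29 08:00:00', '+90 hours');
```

+90 hours from 2026-12-29 08:00:00 is 2027-01-02 02:00:00 (crosses midnight).

2027-01-02 02:00:00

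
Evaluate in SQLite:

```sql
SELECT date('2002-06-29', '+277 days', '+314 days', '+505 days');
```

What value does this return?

2005-06-29

Applying '+277 days' to 2002-06-29: counting 277 days forward gives 2003-04-02.
Applying '+314 days' to 2003-04-02: counting 314 days forward gives 2004-02-10.
Applying '+505 days' to 2004-02-10: counting 505 days forward gives 2005-06-29.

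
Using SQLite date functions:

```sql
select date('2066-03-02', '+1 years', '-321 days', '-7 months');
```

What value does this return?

Adding +1 year to 2066-03-02 gives 2067-03-02.
Applying '-321 days' to 2067-03-02: counting 321 days back gives 2066-04-15.
Adding -7 months to 2066-04-15 gives 2065-09-15.

2065-09-15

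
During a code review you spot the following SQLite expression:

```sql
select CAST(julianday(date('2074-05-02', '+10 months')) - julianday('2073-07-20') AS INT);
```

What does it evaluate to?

590

Adding +10 months to 2074-05-02 gives 2075-03-02.
11 days remain in July 2073 after the 20th (31 − 20).
Full months from August 2073 through February 2075 contribute their day counts.
Then 2 days into March 2075.
Total: 11 + 31 + 30 + 31 + 30 + 31 + 31 + 28 + 31 + 30 + 31 + 30 + 31 + 31 + 30 + 31 + 30 + 31 + 31 + 28 + 2 = 590.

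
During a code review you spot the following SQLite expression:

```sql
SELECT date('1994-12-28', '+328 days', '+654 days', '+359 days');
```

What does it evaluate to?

Applying '+328 days' to 1994-12-28: counting 328 days forward gives 1995-11-21.
Applying '+654 days' to 1995-11-21: counting 654 days forward gives 1997-09-05.
Applying '+359 days' to 1997-09-05: counting 359 days forward gives 1998-08-30.

1998-08-30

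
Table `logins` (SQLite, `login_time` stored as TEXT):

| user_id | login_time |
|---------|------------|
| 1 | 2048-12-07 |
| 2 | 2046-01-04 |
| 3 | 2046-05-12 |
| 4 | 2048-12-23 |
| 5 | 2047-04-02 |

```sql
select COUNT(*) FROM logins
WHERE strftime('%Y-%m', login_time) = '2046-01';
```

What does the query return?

1

Rows with year-month 2046-01: 2046-01-04 → 1.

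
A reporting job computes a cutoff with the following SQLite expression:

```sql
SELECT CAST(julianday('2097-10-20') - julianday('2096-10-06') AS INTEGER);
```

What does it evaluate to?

379

25 days remain in October 2096 after the 6th (31 − 6).
Full months from November 2096 through September 2097 contribute their day counts.
Then 20 days into October 2097.
Total: 25 + 30 + 31 + 31 + 28 + 31 + 30 + 31 + 30 + 31 + 31 + 30 + 20 = 379.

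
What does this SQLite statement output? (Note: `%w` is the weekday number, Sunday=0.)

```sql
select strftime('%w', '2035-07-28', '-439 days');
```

1

First apply '-439 days': 2035-07-28 → 2034-05-15.
2034-05-15 is a Monday; with Sunday=0 that is 1.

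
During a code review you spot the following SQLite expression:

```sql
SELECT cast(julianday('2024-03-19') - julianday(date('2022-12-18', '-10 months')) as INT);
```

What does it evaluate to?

Adding -10 months to 2022-12-18 gives 2022-02-18.
10 days remain in February 2022 after the 18th (28 − 18).
Full months from March 2022 through February 2024 contribute their day counts.
Then 19 days into March 2024.
Total: 10 + 31 + 30 + 31 + 30 + 31 + 31 + 30 + 31 + 30 + 31 + 31 + 28 + 31 + 30 + 31 + 30 + 31 + 31 + 30 + 31 + 30 + 31 + 31 + 29 + 19 = 760.

760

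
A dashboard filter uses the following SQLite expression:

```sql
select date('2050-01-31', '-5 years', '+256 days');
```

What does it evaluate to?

2045-10-14

Adding -5 years to 2050-01-31 gives 2045-01-31.
Applying '+256 days' to 2045-01-31: counting 256 days forward gives 2045-10-14.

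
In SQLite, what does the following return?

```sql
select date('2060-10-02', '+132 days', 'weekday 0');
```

Applying '+132 days' to 2060-10-02: counting 132 days forward gives 2061-02-11.
`weekday 0` advances to the next Sunday; 2061-02-11 is a Friday, so it moves forward to 2061-02-13.

2061-02-13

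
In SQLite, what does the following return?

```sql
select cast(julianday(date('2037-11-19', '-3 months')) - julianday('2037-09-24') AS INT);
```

-36

Adding -3 months to 2037-11-19 gives 2037-08-19.
12 days remain in August 2037 after the 19th (31 − 19).
Then 24 days into September 2037.
Total: 12 + 24 = 36.
The subtraction is earlier − later, so the result is −36 → -36.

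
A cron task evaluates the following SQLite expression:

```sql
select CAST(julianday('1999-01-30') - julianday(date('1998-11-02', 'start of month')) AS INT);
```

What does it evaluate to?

90

`start of month` rewinds 1998-11-02 to 1998-11-01.
29 days remain in November 1998 after the 1st (30 − 1).
December 1998: 31 days.
Then 30 days into January 1999.
Total: 29 + 31 + 30 = 90.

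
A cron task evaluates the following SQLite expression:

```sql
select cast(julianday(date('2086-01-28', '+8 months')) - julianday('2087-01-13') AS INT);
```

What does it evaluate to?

-107

Adding +8 months to 2086-01-28 gives 2086-09-28.
2 days remain in September 2086 after the 28th (30 − 28).
October 2086: 31 days.
November 2086: 30 days.
December 2086: 31 days.
Then 13 days into January 2087.
Total: 2 + 31 + 30 + 31 + 13 = 107.
The subtraction is earlier − later, so the result is −107 → -107.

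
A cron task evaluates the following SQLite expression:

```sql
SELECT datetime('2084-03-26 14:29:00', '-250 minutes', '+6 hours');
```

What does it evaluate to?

250 minutes = 4h 10m; -250 minutes from 2084-03-26 14:29:00 is 2084-03-26 10:19:00.
+6 hours from 2084-03-26 10:19:00 is 2084-03-26 16:19:00.

2084-03-26 16:19:00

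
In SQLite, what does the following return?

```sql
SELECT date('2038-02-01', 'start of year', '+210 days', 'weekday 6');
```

`start of year` rewinds 2038-02-01 to 2038-01-01.
Applying '+210 days' to 2038-01-01: counting 210 days forward gives 2038-07-30.
`weekday 6` advances to the next Saturday; 2038-07-30 is a Friday, so it moves forward to 2038-07-31.

2038-07-31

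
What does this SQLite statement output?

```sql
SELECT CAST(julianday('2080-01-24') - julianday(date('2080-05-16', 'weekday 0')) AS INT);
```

`weekday 0` advances to the next Sunday; 2080-05-16 is a Thursday, so it moves forward to 2080-05-19.
7 days remain in January 2080 after the 24th (31 − 24).
February 2080: 29 days (leap year).
March 2080: 31 days.
April 2080: 30 days.
Then 19 days into May 2080.
Total: 7 + 29 + 31 + 30 + 19 = 116.
The subtraction is earlier − later, so the result is −116 → -116.

-116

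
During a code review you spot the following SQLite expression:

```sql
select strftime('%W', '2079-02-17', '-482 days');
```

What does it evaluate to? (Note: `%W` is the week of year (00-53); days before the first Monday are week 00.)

42

First apply '-482 days': 2079-02-17 → 2077-10-23.
2077-10-23 is a Saturday. SQLite's %W counts Mondays since the year started; the result is 42.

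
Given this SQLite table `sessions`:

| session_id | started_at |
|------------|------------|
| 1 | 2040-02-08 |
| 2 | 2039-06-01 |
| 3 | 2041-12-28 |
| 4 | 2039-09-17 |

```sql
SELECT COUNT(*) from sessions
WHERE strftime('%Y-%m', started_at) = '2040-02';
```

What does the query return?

1

Rows with year-month 2040-02: 2040-02-08 → 1.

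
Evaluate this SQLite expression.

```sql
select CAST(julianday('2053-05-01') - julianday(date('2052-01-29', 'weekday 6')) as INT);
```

453

`weekday 6` advances to the next Saturday; 2052-01-29 is a Monday, so it moves forward to 2052-02-03.
26 days remain in February 2052 after the 3rd (29 − 3).
Full months from March 2052 through April 2053 contribute their day counts.
Then 1 day into May 2053.
Total: 26 + 31 + 30 + 31 + 30 + 31 + 31 + 30 + 31 + 30 + 31 + 31 + 28 + 31 + 30 + 1 = 453.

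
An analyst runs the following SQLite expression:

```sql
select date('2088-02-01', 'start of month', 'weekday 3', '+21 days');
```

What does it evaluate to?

2088-02-25

`start of month` rewinds 2088-02-01 to 2088-02-01.
`weekday 3` advances to the next Wednesday; 2088-02-01 is a Sunday, so it moves forward to 2088-02-04.
Advancing 21 more days within February lands on 2088-02-25.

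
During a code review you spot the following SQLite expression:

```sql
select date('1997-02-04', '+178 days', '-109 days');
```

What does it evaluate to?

Applying '+178 days' to 1997-02-04: counting 178 days forward gives 1997-08-01.
Applying '-109 days' to 1997-08-01: counting 109 days back gives 1997-04-14.

1997-04-14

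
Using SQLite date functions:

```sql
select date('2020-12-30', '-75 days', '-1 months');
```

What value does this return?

2020-09-16

Applying '-75 days' to 2020-12-30: counting 75 days back gives 2020-10-16.
Adding -1 month to 2020-10-16 gives 2020-09-16.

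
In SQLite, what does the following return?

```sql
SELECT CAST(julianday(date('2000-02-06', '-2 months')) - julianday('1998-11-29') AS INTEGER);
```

Adding -2 months to 2000-02-06 gives 1999-12-06.
1 day remains in November 1998 after the 29th (30 − 29).
Full months from December 1998 through November 1999 contribute their day counts.
Then 6 days into December 1999.
Total: 1 + 31 + 31 + 28 + 31 + 30 + 31 + 30 + 31 + 31 + 30 + 31 + 30 + 6 = 372.

372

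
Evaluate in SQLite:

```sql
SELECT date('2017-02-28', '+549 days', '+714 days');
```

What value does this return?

Applying '+549 days' to 2017-02-28: counting 549 days forward gives 2018-08-31.
Applying '+714 days' to 2018-08-31: counting 714 days forward gives 2020-08-14.

2020-08-14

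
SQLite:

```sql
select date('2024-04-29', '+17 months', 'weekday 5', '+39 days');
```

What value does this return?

Adding +17 months to 2024-04-29 gives 2025-09-29.
`weekday 5` advances to the next Friday; 2025-09-29 is a Monday, so it moves forward to 2025-10-03.
October 2025 has 31 days; 28 remain after the 3rd, so 29 days reach 2025-11-01.
Advancing 10 more days within November lands on 2025-11-11.

2025-11-11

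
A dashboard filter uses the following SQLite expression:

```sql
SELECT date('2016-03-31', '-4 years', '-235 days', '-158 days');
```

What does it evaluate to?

2011-03-04

Adding -4 years to 2016-03-31 gives 2012-03-31.
Applying '-235 days' to 2012-03-31: counting 235 days back gives 2011-08-09.
Applying '-158 days' to 2011-08-09: counting 158 days back gives 2011-03-04.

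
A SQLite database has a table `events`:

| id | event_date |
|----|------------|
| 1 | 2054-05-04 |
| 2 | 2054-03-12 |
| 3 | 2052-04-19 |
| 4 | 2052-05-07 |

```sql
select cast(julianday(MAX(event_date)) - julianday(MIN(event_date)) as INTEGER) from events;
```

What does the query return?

745

MIN = 2052-04-19, MAX = 2054-05-04.
11 days remain in April 2052 after the 19th (30 − 19).
Full months from May 2052 through April 2054 contribute their day counts.
Then 4 days into May 2054.
Total: 11 + 31 + 30 + 31 + 31 + 30 + 31 + 30 + 31 + 31 + 28 + 31 + 30 + 31 + 30 + 31 + 31 + 30 + 31 + 30 + 31 + 31 + 28 + 31 + 30 + 4 = 745.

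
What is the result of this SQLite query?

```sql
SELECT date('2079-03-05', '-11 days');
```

Going back 5 days from 2079-03-05 reaches 2079-02-28 (last day of February, 28 days).
Going back 6 days within February lands on 2079-02-22.

2079-02-22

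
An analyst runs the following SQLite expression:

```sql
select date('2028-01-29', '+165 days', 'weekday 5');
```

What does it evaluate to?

2028-07-14

Applying '+165 days' to 2028-01-29: counting 165 days forward gives 2028-07-12.
`weekday 5` advances to the next Friday; 2028-07-12 is a Wednesday, so it moves forward to 2028-07-14.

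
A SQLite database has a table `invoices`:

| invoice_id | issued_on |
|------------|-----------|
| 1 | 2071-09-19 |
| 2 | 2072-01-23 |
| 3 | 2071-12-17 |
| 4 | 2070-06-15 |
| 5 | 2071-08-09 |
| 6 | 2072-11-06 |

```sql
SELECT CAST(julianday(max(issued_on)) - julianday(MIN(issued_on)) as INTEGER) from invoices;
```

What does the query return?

MIN = 2070-06-15, MAX = 2072-11-06.
15 days remain in June 2070 after the 15th (30 − 15).
Full months from July 2070 through October 2072 contribute their day counts.
Then 6 days into November 2072.
Total: 15 + 31 + 31 + 30 + 31 + 30 + 31 + 31 + 28 + 31 + 30 + 31 + 30 + 31 + 31 + 30 + 31 + 30 + 31 + 31 + 29 + 31 + 30 + 31 + 30 + 31 + 31 + 30 + 31 + 6 = 875.

875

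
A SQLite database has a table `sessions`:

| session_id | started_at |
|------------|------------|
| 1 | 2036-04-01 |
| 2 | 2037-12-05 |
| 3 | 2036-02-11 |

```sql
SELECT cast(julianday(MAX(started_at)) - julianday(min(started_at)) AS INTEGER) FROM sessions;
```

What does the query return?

663

MIN = 2036-02-11, MAX = 2037-12-05.
18 days remain in February 2036 after the 11th (29 − 11).
Full months from March 2036 through November 2037 contribute their day counts.
Then 5 days into December 2037.
Total: 18 + 31 + 30 + 31 + 30 + 31 + 31 + 30 + 31 + 30 + 31 + 31 + 28 + 31 + 30 + 31 + 30 + 31 + 31 + 30 + 31 + 30 + 5 = 663.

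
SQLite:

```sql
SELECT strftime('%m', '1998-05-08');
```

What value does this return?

05

`%m` extracts the 2-digit month (01-12): 05.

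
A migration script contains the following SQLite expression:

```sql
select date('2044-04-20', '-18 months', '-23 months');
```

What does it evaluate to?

Adding -18 months to 2044-04-20 gives 2042-10-20.
Adding -23 months to 2042-10-20 gives 2040-11-20.

2040-11-20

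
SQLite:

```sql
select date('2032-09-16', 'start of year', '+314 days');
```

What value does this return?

2032-11-10

`start of year` rewinds 2032-09-16 to 2032-01-01.
Applying '+314 days' to 2032-01-01: counting 314 days forward gives 2032-11-10.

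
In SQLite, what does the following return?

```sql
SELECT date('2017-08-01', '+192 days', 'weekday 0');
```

Applying '+192 days' to 2017-08-01: counting 192 days forward gives 2018-02-09.
`weekday 0` advances to the next Sunday; 2018-02-09 is a Friday, so it moves forward to 2018-02-11.

2018-02-11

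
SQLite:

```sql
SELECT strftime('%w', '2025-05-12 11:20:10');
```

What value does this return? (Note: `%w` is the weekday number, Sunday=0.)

1

2025-05-12 is a Monday; with Sunday=0 that is 1.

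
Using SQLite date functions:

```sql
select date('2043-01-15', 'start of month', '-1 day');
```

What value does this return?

`start of month` rewinds 2043-01-15 to 2043-01-01.
Going back 1 day from 2043-01-01 reaches 2042-12-31 (last day of December, 31 days).

2042-12-31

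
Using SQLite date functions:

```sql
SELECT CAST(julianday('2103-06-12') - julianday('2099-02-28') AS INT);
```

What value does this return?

1564

0 days remain in February 2099 after the 28th (28 − 28).
Full months from March 2099 through May 2103 contribute their day counts.
Then 12 days into June 2103.
Total: 0 + 31 + 30 + 31 + 30 + 31 + 31 + 30 + 31 + 30 + 31 + 31 + 28 + 31 + 30 + 31 + 30 + 31 + 31 + 30 + 31 + 30 + 31 + 31 + 28 + 31 + 30 + 31 + 30 + 31 + 31 + 30 + 31 + 30 + 31 + 31 + 28 + 31 + 30 + 31 + 30 + 31 + 31 + 30 + 31 + 30 + 31 + 31 + 28 + 31 + 30 + 31 + 12 = 1564.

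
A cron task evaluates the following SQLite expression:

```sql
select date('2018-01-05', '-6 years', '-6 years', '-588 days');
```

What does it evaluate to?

2004-05-27

Adding -6 years to 2018-01-05 gives 2012-01-05.
Adding -6 years to 2012-01-05 gives 2006-01-05.
Applying '-588 days' to 2006-01-05: counting 588 days back gives 2004-05-27.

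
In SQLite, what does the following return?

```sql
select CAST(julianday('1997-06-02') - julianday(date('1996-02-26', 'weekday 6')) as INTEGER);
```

457

`weekday 6` advances to the next Saturday; 1996-02-26 is a Monday, so it moves forward to 1996-03-02.
29 days remain in March 1996 after the 2nd (31 − 2).
Full months from April 1996 through May 1997 contribute their day counts.
Then 2 days into June 1997.
Total: 29 + 30 + 31 + 30 + 31 + 31 + 30 + 31 + 30 + 31 + 31 + 28 + 31 + 30 + 31 + 2 = 457.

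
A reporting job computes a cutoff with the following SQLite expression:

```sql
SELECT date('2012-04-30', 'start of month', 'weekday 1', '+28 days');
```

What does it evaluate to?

`start of month` rewinds 2012-04-30 to 2012-04-01.
`weekday 1` advances to the next Monday; 2012-04-01 is a Sunday, so it moves forward to 2012-04-02.
Advancing 28 more days within April lands on 2012-04-30.

2012-04-30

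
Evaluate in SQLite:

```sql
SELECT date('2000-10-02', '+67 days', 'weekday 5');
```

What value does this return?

Applying '+67 days' to 2000-10-02: counting 67 days forward gives 2000-12-08.
`weekday 5` advances to the next Friday; 2000-12-08 is already a Friday, so it stays at 2000-12-08.

2000-12-08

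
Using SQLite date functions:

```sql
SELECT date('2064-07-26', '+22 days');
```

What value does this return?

2064-08-17

July 2064 has 31 days; 5 remain after the 26th, so 6 days reach 2064-08-01.
Advancing 16 more days within August lands on 2064-08-17.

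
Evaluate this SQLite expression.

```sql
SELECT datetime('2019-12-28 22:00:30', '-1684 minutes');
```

2019-12-27 17:56:30

1684 minutes = 28h 4m; -1684 minutes from 2019-12-28 22:00:30 is 2019-12-27 17:56:30 (crosses midnight).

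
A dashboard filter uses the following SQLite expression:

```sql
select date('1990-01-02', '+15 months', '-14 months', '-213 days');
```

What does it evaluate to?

Adding +15 months to 1990-01-02 gives 1991-04-02.
Adding -14 months to 1991-04-02 gives 1990-02-02.
Applying '-213 days' to 1990-02-02: counting 213 days back gives 1989-07-04.

1989-07-04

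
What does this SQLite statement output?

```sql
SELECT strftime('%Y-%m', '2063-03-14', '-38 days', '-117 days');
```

2062-10

First apply '-38 days', '-117 days': 2063-03-14 → 2062-10-10.
`%Y-%m` extracts the year-month: 2062-10.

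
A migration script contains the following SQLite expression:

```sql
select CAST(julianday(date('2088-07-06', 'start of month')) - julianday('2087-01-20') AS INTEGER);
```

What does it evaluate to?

528

`start of month` rewinds 2088-07-06 to 2088-07-01.
11 days remain in January 2087 after the 20th (31 − 20).
Full months from February 2087 through June 2088 contribute their day counts.
Then 1 day into July 2088.
Total: 11 + 28 + 31 + 30 + 31 + 30 + 31 + 31 + 30 + 31 + 30 + 31 + 31 + 29 + 31 + 30 + 31 + 30 + 1 = 528.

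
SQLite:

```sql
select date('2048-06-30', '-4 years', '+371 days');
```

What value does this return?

2045-07-06

Adding -4 years to 2048-06-30 gives 2044-06-30.
Applying '+371 days' to 2044-06-30: counting 371 days forward gives 2045-07-06.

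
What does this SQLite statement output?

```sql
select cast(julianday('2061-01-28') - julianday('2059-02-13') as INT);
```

715

15 days remain in February 2059 after the 13th (28 − 13).
Full months from March 2059 through December 2060 contribute their day counts.
Then 28 days into January 2061.
Total: 15 + 31 + 30 + 31 + 30 + 31 + 31 + 30 + 31 + 30 + 31 + 31 + 29 + 31 + 30 + 31 + 30 + 31 + 31 + 30 + 31 + 30 + 31 + 28 = 715.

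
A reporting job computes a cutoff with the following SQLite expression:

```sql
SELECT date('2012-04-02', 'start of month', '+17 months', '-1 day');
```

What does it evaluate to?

`start of month` rewinds 2012-04-02 to 2012-04-01.
Adding +17 months to 2012-04-01 gives 2013-09-01.
Going back 1 day from 2013-09-01 reaches 2013-08-31 (last day of August, 31 days).

2013-08-31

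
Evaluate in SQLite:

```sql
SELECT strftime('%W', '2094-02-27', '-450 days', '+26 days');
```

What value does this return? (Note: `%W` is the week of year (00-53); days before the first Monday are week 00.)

52

First apply '-450 days', '+26 days': 2094-02-27 → 2092-12-30.
2092-12-30 is a Tuesday. SQLite's %W counts Mondays since the year started; the result is 52.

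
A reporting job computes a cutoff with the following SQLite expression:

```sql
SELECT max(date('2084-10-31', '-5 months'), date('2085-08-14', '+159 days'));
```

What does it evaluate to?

date('2084-10-31', '-5 months') → 2084-05-31.
date('2085-08-14', '+159 days') → 2086-01-20.
Later of the two is 2086-01-20.

2086-01-20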